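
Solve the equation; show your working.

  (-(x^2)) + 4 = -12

Step 1. [(-(x^2)) + 4 = -12] subtract 4: x sits inside (… + 4), so sub: -(x^2) = -16.
Step 2. [-(x^2) = -16] flip signs both sides. So neg: x^2 = 16.
Step 3. [x^2 = 16] √ both sides: 16 ≥ 0 gives two branches, so sqrt: x = 4 or -4.

Answer: x ∈ {-4, 4}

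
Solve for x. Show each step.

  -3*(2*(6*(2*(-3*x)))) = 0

Step 1. [-3*(2*(6*(2*(-3*x)))) = 0] leading coefficient -3: divide by -3, so div: 2*(6*(2*(-3*x))) = 0.
Step 2. [2*(6*(2*(-3*x))) = 0] LHS = 2·(…); ÷2 both sides, so div: 6*(2*(-3*x)) = 0.
Step 3. [6*(2*(-3*x)) = 0] 6·(inner) — divide through by 6, so div: 2*(-3*x) = 0.
Step 4. [2*(-3*x) = 0] LHS = 2·(…); ÷2 both sides, so div: -3*x = 0.
Step 5. [-3*x = 0] divide by the outer -3. So div: x = 0.

Answer: x ∈ {0}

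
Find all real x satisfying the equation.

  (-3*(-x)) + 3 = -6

Step 1. [(-3*(-x)) + 3 = -6] peel the +3: subtract 3 from each side. So sub: -3*(-x) = -9.
Step 2. [-3*(-x) = -9] -3·(inner) — divide through by -3 ⇒ div: -x = 3.
Step 3. [-x = 3] flip signs both sides, so neg: x = -3.

Answer: x ∈ {-3}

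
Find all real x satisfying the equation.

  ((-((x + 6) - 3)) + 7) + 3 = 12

Step 1. [((-((x + 6) - 3)) + 7) + 3 = 12] 3 comes off first (subtract 3), so sub: (-((x + 6) - 3)) + 7 = 9.
Step 2. [(-((x + 6) - 3)) + 7 = 9] peel the +7: subtract 7 from each side, so sub: -((x + 6) - 3) = 2.
Step 3. [-((x + 6) - 3) = 2] flip signs both sides. So neg: (x + 6) - 3 = -2.
Step 4. [(x + 6) - 3 = -2] peel the -3: add 3 from each side ⇒ sub: x + 6 = 1.
Step 5. [x + 6 = 1] subtract 6: x sits inside (… + 6), so sub: x = -5.

Answer: x ∈ {-5}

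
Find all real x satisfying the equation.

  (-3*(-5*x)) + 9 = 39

Step 1. [(-3*(-5*x)) + 9 = 39] common factor -3 (LHS and 39) — divide through, so factor: (-5*x) - 3 = -13.
Step 2. [(-5*x) - 3 = -13] add 3: x sits inside (… - 3), so sub: -5*x = -10.
Step 3. [-5*x = -10] -5 out front; divide by -5, so div: x = 2.

Answer: x ∈ {2}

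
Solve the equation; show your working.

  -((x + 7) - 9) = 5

Step 1. [-((x + 7) - 9) = 5] flip signs both sides, so neg: (x + 7) - 9 = -5.
Step 2. [(x + 7) - 9 = -5] -9 is outermost — add 9 both sides. So sub: x + 7 = 4.
Step 3. [x + 7 = 4] peel the +7: subtract 7 from each side. So sub: x = -3.

Answer: x ∈ {-3}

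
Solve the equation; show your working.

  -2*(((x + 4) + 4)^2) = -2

Step 1. [-2*(((x + 4) + 4)^2) = -2] -2 out front; divide by -2 ⇒ div: ((x + 4) + 4)^2 = 1.
Step 2. [((x + 4) + 4)^2 = 1] LHS squared, RHS 1 ≥ 0: apply √ (±), so sqrt: (x + 4) + 4 = 1 or -1.
Step 3. [(x + 4) + 4 = 1 or -1] subtract 4: x sits inside (… + 4). So sub: x + 4 = -3 or -5.
Step 4. [x + 4 = -3 or -5] subtract 4: x sits inside (… + 4) ⇒ sub: x = -7 or -9.

Answer: x ∈ {-9, -7}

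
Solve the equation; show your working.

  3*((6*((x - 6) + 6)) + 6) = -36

Step 1. [3*((6*((x - 6) + 6)) + 6) = -36] LHS = 3·(…); ÷3 both sides. So div: (6*((x - 6) + 6)) + 6 = -12.
Step 2. [(6*((x - 6) + 6)) + 6 = -12] +6 is outermost — subtract 6 both sides ⇒ sub: 6*((x - 6) + 6) = -18.
Step 3. [6*((x - 6) + 6) = -18] LHS = 6·(…); ÷6 both sides ⇒ div: (x - 6) + 6 = -3.
Step 4. [(x - 6) + 6 = -3] +6 is outermost — subtract 6 both sides. So sub: x - 6 = -9.
Step 5. [x - 6 = -9] the outer -6 inverts by adding 6. So sub: x = -3.

Answer: x ∈ {-3}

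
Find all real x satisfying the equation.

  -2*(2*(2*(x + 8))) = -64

Step 1. [-2*(2*(2*(x + 8))) = -64] -2 out front; divide by -2. So div: 2*(2*(x + 8)) = 32.
Step 2. [2*(2*(x + 8)) = 32] leading coefficient 2: divide by 2, so div: 2*(x + 8) = 16.
Step 3. [2*(x + 8) = 16] divide by the outer 2. So div: x + 8 = 8.
Step 4. [x + 8 = 8] the outer +8 inverts by subtracting 8. So sub: x = 0.

Answer: x ∈ {0}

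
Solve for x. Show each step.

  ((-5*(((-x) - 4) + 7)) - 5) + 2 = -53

Step 1. [((-5*(((-x) - 4) + 7)) - 5) + 2 = -53] +2 is outermost — subtract 2 both sides. So sub: (-5*(((-x) - 4) + 7)) - 5 = -55.
Step 2. [(-5*(((-x) - 4) + 7)) - 5 = -55] -5 | LHS and -5 | -55: pull -5 out ⇒ factor: (((-x) - 4) + 7) + 1 = 11.
Step 3. [(((-x) - 4) + 7) + 1 = 11] peel the +1: subtract 1 from each side. So sub: ((-x) - 4) + 7 = 10.
Step 4. [((-x) - 4) + 7 = 10] subtract 7: x sits inside (… + 7), so sub: (-x) - 4 = 3.
Step 5. [(-x) - 4 = 3] the outer -4 inverts by adding 4 ⇒ sub: -x = 7.
Step 6. [-x = 7] leading − — multiply by −1, so neg: x = -7.

Answer: x ∈ {-7}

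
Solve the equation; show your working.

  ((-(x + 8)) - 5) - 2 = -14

Step 1. [((-(x + 8)) - 5) - 2 = -14] the outer -2 inverts by adding 2, so sub: (-(x + 8)) - 5 = -12.
Step 2. [(-(x + 8)) - 5 = -12] 5 comes off first (add 5). So sub: -(x + 8) = -7.
Step 3. [-(x + 8) = -7] leading − — multiply by −1. So neg: x + 8 = 7.
Step 4. [x + 8 = 7] subtract 8: x sits inside (… + 8). So sub: x = -1.

Answer: x ∈ {-1}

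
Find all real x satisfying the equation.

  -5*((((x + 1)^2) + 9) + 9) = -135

Step 1. [-5*((((x + 1)^2) + 9) + 9) = -135] LHS = -5·(…); ÷-5 both sides ⇒ div: (((x + 1)^2) + 9) + 9 = 27.
Step 2. [(((x + 1)^2) + 9) + 9 = 27] peel the +9: subtract 9 from each side, so sub: ((x + 1)^2) + 9 = 18.
Step 3. [((x + 1)^2) + 9 = 18] subtract 9: x sits inside (… + 9). So sub: (x + 1)^2 = 9.
Step 4. [(x + 1)^2 = 9] √ both sides: 9 ≥ 0 gives two branches ⇒ sqrt: x + 1 = 3 or -3.
Step 5. [x + 1 = 3 or -3] 1 comes off first (subtract 1). So sub: x = 2 or -4.

Answer: x ∈ {-4, 2}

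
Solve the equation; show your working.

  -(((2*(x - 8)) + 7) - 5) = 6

Step 1. [-(((2*(x - 8)) + 7) - 5) = 6] flip signs both sides ⇒ neg: ((2*(x - 8)) + 7) - 5 = -6.
Step 2. [((2*(x - 8)) + 7) - 5 = -6] peel the -5: add 5 from each side, so sub: (2*(x - 8)) + 7 = -1.
Step 3. [(2*(x - 8)) + 7 = -1] +7 is outermost — subtract 7 both sides ⇒ sub: 2*(x - 8) = -8.
Step 4. [2*(x - 8) = -8] 2·(inner) — divide through by 2, so div: x - 8 = -4.
Step 5. [x - 8 = -4] the outer -8 inverts by adding 8. So sub: x = 4.

Answer: x ∈ {4}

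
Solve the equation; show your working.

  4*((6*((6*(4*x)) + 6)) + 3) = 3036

Step 1. [4*((6*((6*(4*x)) + 6)) + 3) = 3036] 4·(inner) — divide through by 4, so div: (6*((6*(4*x)) + 6)) + 3 = 759.
Step 2. [(6*((6*(4*x)) + 6)) + 3 = 759] 3 comes off first (subtract 3). So sub: 6*((6*(4*x)) + 6) = 756.
Step 3. [6*((6*(4*x)) + 6) = 756] divide by the outer 6 ⇒ div: (6*(4*x)) + 6 = 126.
Step 4. [(6*(4*x)) + 6 = 126] subtract 6: x sits inside (… + 6) ⇒ sub: 6*(4*x) = 120.
Step 5. [6*(4*x) = 120] divide by the outer 6 ⇒ div: 4*x = 20.
Step 6. [4*x = 20] 4 out front; divide by 4. So div: x = 5.

Answer: x ∈ {5}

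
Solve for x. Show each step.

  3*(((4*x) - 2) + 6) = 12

Step 1. [3*(((4*x) - 2) + 6) = 12] 3 out front; divide by 3 ⇒ div: ((4*x) - 2) + 6 = 4.
Step 2. [((4*x) - 2) + 6 = 4] subtract 6: x sits inside (… + 6) ⇒ sub: (4*x) - 2 = -2.
Step 3. [(4*x) - 2 = -2] -2 is outermost — add 2 both sides. So sub: 4*x = 0.
Step 4. [4*x = 0] 4 out front; divide by 4, so div: x = 0.

Answer: x ∈ {0}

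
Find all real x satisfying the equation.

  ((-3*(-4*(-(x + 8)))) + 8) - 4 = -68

Step 1. [((-3*(-4*(-(x + 8)))) + 8) - 4 = -68] -4 is outermost — add 4 both sides ⇒ sub: (-3*(-4*(-(x + 8)))) + 8 = -64.
Step 2. [(-3*(-4*(-(x + 8)))) + 8 = -64] peel the +8: subtract 8 from each side ⇒ sub: -3*(-4*(-(x + 8))) = -72.
Step 3. [-3*(-4*(-(x + 8))) = -72] LHS = -3·(…); ÷-3 both sides, so div: -4*(-(x + 8)) = 24.
Step 4. [-4*(-(x + 8)) = 24] -4·(inner) — divide through by -4, so div: -(x + 8) = -6.
Step 5. [-(x + 8) = -6] flip signs both sides. So neg: x + 8 = 6.
Step 6. [x + 8 = 6] peel the +8: subtract 8 from each side, so sub: x = -2.

Answer: x ∈ {-2}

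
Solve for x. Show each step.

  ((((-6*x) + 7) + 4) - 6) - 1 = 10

Step 1. [((((-6*x) + 7) + 4) - 6) - 1 = 10] the outer -1 inverts by adding 1, so sub: (((-6*x) + 7) + 4) - 6 = 11.
Step 2. [(((-6*x) + 7) + 4) - 6 = 11] the outer -6 inverts by adding 6. So sub: ((-6*x) + 7) + 4 = 17.
Step 3. [((-6*x) + 7) + 4 = 17] 4 comes off first (subtract 4). So sub: (-6*x) + 7 = 13.
Step 4. [(-6*x) + 7 = 13] 7 comes off first (subtract 7). So sub: -6*x = 6.
Step 5. [-6*x = 6] leading coefficient -6: divide by -6 ⇒ div: x = -1.

Answer: x ∈ {-1}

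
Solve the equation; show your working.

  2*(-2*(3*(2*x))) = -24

Step 1. [2*(-2*(3*(2*x))) = -24] leading coefficient 2: divide by 2, so div: -2*(3*(2*x)) = -12.
Step 2. [-2*(3*(2*x)) = -12] -2 out front; divide by -2, so div: 3*(2*x) = 6.
Step 3. [3*(2*x) = 6] leading coefficient 3: divide by 3. So div: 2*x = 2.
Step 4. [2*x = 2] 2·(inner) — divide through by 2 ⇒ div: x = 1.

Answer: x ∈ {1}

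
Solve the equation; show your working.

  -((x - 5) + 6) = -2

Step 1. [-((x - 5) + 6) = -2] leading − — multiply by −1, so neg: (x - 5) + 6 = 2.
Step 2. [(x - 5) + 6 = 2] the outer +6 inverts by subtracting 6 ⇒ sub: x - 5 = -4.
Step 3. [x - 5 = -4] peel the -5: add 5 from each side ⇒ sub: x = 1.

Answer: x ∈ {1}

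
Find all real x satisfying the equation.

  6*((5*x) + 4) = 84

Step 1. [6*((5*x) + 4) = 84] 6·(inner) — divide through by 6 ⇒ div: (5*x) + 4 = 14.
Step 2. [(5*x) + 4 = 14] +4 is outermost — subtract 4 both sides, so sub: 5*x = 10.
Step 3. [5*x = 10] 5·(inner) — divide through by 5 ⇒ div: x = 2.

Answer: x ∈ {2}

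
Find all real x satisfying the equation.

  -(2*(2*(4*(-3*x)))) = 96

Step 1. [-(2*(2*(4*(-3*x)))) = 96] LHS negated; negate both sides, so neg: 2*(2*(4*(-3*x))) = -96.
Step 2. [2*(2*(4*(-3*x))) = -96] 2 out front; divide by 2, so div: 2*(4*(-3*x)) = -48.
Step 3. [2*(4*(-3*x)) = -48] 2·(inner) — divide through by 2 ⇒ div: 4*(-3*x) = -24.
Step 4. [4*(-3*x) = -24] leading coefficient 4: divide by 4, so div: -3*x = -6.
Step 5. [-3*x = -6] -3·(inner) — divide through by -3, so div: x = 2.

Answer: x ∈ {2}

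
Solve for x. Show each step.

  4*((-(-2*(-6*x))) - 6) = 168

Step 1. [4*((-(-2*(-6*x))) - 6) = 168] leading coefficient 4: divide by 4, so div: (-(-2*(-6*x))) - 6 = 42.
Step 2. [(-(-2*(-6*x))) - 6 = 42] peel the -6: add 6 from each side. So sub: -(-2*(-6*x)) = 48.
Step 3. [-(-2*(-6*x)) = 48] flip signs both sides, so neg: -2*(-6*x) = -48.
Step 4. [-2*(-6*x) = -48] divide by the outer -2, so div: -6*x = 24.
Step 5. [-6*x = 24] -6 out front; divide by -6 ⇒ div: x = -4.

Answer: x ∈ {-4}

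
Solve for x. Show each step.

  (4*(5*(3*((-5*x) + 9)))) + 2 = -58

Step 1. [(4*(5*(3*((-5*x) + 9)))) + 2 = -58] +2 is outermost — subtract 2 both sides. So sub: 4*(5*(3*((-5*x) + 9))) = -60.
Step 2. [4*(5*(3*((-5*x) + 9))) = -60] 4 out front; divide by 4. So div: 5*(3*((-5*x) + 9)) = -15.
Step 3. [5*(3*((-5*x) + 9)) = -15] leading coefficient 5: divide by 5 ⇒ div: 3*((-5*x) + 9) = -3.
Step 4. [3*((-5*x) + 9) = -3] 3·(inner) — divide through by 3 ⇒ div: (-5*x) + 9 = -1.
Step 5. [(-5*x) + 9 = -1] peel the +9: subtract 9 from each side ⇒ sub: -5*x = -10.
Step 6. [-5*x = -10] -5 out front; divide by -5 ⇒ div: x = 2.

Answer: x ∈ {2}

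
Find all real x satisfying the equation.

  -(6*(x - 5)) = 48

Step 1. [-(6*(x - 5)) = 48] LHS negated; negate both sides. So neg: 6*(x - 5) = -48.
Step 2. [6*(x - 5) = -48] leading coefficient 6: divide by 6, so div: x - 5 = -8.
Step 3. [x - 5 = -8] the outer -5 inverts by adding 5 ⇒ sub: x = -3.

Answer: x ∈ {-3}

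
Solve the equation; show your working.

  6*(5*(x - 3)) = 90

Step 1. [6*(5*(x - 3)) = 90] LHS = 6·(…); ÷6 both sides. So div: 5*(x - 3) = 15.
Step 2. [5*(x - 3) = 15] 5·(inner) — divide through by 5. So div: x - 3 = 3.
Step 3. [x - 3 = 3] add 3: x sits inside (… - 3) ⇒ sub: x = 6.

Answer: x ∈ {6}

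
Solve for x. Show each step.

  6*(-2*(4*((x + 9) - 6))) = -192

Step 1. [6*(-2*(4*((x + 9) - 6))) = -192] 6 out front; divide by 6. So div: -2*(4*((x + 9) - 6)) = -32.
Step 2. [-2*(4*((x + 9) - 6)) = -32] -2·(inner) — divide through by -2, so div: 4*((x + 9) - 6) = 16.
Step 3. [4*((x + 9) - 6) = 16] divide by the outer 4 ⇒ div: (x + 9) - 6 = 4.
Step 4. [(x + 9) - 6 = 4] add 6: x sits inside (… - 6) ⇒ sub: x + 9 = 10.
Step 5. [x + 9 = 10] the outer +9 inverts by subtracting 9 ⇒ sub: x = 1.

Answer: x ∈ {1}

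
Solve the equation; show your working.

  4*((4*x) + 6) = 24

Step 1. [4*((4*x) + 6) = 24] divide by the outer 4. So div: (4*x) + 6 = 6.
Step 2. [(4*x) + 6 = 6] 6 comes off first (subtract 6). So sub: 4*x = 0.
Step 3. [4*x = 0] 4 out front; divide by 4, so div: x = 0.

Answer: x ∈ {0}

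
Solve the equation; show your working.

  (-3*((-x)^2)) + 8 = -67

Step 1. [(-3*((-x)^2)) + 8 = -67] subtract 8: x sits inside (… + 8). So sub: -3*((-x)^2) = -75.
Step 2. [-3*((-x)^2) = -75] -3·(inner) — divide through by -3, so div: (-x)^2 = 25.
Step 3. [(-x)^2 = 25] 25 ≥ 0, LHS is (·)² — take ±√ ⇒ sqrt: -x = 5 or -5.
Step 4. [-x = 5 or -5] leading − — multiply by −1. So neg: x = -5 or 5.

Answer: x ∈ {-5, 5}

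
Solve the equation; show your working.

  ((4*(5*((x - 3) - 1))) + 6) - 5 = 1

Step 1. [((4*(5*((x - 3) - 1))) + 6) - 5 = 1] 5 comes off first (add 5), so sub: (4*(5*((x - 3) - 1))) + 6 = 6.
Step 2. [(4*(5*((x - 3) - 1))) + 6 = 6] subtract 6: x sits inside (… + 6). So sub: 4*(5*((x - 3) - 1)) = 0.
Step 3. [4*(5*((x - 3) - 1)) = 0] divide by the outer 4. So div: 5*((x - 3) - 1) = 0.
Step 4. [5*((x - 3) - 1) = 0] divide by the outer 5. So div: (x - 3) - 1 = 0.
Step 5. [(x - 3) - 1 = 0] add 1: x sits inside (… - 1) ⇒ sub: x - 3 = 1.
Step 6. [x - 3 = 1] 3 comes off first (add 3). So sub: x = 4.

Answer: x ∈ {4}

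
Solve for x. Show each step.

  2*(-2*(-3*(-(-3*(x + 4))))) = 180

Step 1. [2*(-2*(-3*(-(-3*(x + 4))))) = 180] 2·(inner) — divide through by 2 ⇒ div: -2*(-3*(-(-3*(x + 4)))) = 90.
Step 2. [-2*(-3*(-(-3*(x + 4)))) = 90] leading coefficient -2: divide by -2 ⇒ div: -3*(-(-3*(x + 4))) = -45.
Step 3. [-3*(-(-3*(x + 4))) = -45] LHS = -3·(…); ÷-3 both sides ⇒ div: -(-3*(x + 4)) = 15.
Step 4. [-(-3*(x + 4)) = 15] leading − — multiply by −1, so neg: -3*(x + 4) = -15.
Step 5. [-3*(x + 4) = -15] LHS = -3·(…); ÷-3 both sides. So div: x + 4 = 5.
Step 6. [x + 4 = 5] the outer +4 inverts by subtracting 4. So sub: x = 1.

Answer: x ∈ {1}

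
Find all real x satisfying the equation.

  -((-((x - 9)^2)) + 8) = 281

Step 1. [-((-((x - 9)^2)) + 8) = 281] flip signs both sides, so neg: (-((x - 9)^2)) + 8 = -281.
Step 2. [(-((x - 9)^2)) + 8 = -281] subtract 8: x sits inside (… + 8) ⇒ sub: -((x - 9)^2) = -289.
Step 3. [-((x - 9)^2) = -289] flip signs both sides ⇒ neg: (x - 9)^2 = 289.
Step 4. [(x - 9)^2 = 289] √ both sides: 289 ≥ 0 gives two branches ⇒ sqrt: x - 9 = 17 or -17.
Step 5. [x - 9 = 17 or -17] add 9: x sits inside (… - 9), so sub: x = 26 or -8.

Answer: x ∈ {-8, 26}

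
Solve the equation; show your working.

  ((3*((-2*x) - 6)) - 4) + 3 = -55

Step 1. [((3*((-2*x) - 6)) - 4) + 3 = -55] subtract 3: x sits inside (… + 3), so sub: (3*((-2*x) - 6)) - 4 = -58.
Step 2. [(3*((-2*x) - 6)) - 4 = -58] the outer -4 inverts by adding 4. So sub: 3*((-2*x) - 6) = -54.
Step 3. [3*((-2*x) - 6) = -54] leading coefficient 3: divide by 3. So div: (-2*x) - 6 = -18.
Step 4. [(-2*x) - 6 = -18] the outer -6 inverts by adding 6 ⇒ sub: -2*x = -12.
Step 5. [-2*x = -12] leading coefficient -2: divide by -2 ⇒ div: x = 6.

Answer: x ∈ {6}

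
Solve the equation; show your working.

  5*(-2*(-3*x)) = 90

Step 1. [5*(-2*(-3*x)) = 90] 5·(inner) — divide through by 5. So div: -2*(-3*x) = 18.
Step 2. [-2*(-3*x) = 18] -2 out front; divide by -2, so div: -3*x = -9.
Step 3. [-3*x = -9] divide by the outer -3. So div: x = 3.

Answer: x ∈ {3}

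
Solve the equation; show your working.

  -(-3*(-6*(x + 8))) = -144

Step 1. [-(-3*(-6*(x + 8))) = -144] LHS negated; negate both sides. So neg: -3*(-6*(x + 8)) = 144.
Step 2. [-3*(-6*(x + 8)) = 144] divide by the outer -3, so div: -6*(x + 8) = -48.
Step 3. [-6*(x + 8) = -48] leading coefficient -6: divide by -6 ⇒ div: x + 8 = 8.
Step 4. [x + 8 = 8] the outer +8 inverts by subtracting 8. So sub: x = 0.

Answer: x ∈ {0}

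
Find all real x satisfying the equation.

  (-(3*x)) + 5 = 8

Step 1. [(-(3*x)) + 5 = 8] +5 is outermost — subtract 5 both sides. So sub: -(3*x) = 3.
Step 2. [-(3*x) = 3] flip signs both sides, so neg: 3*x = -3.
Step 3. [3*x = -3] 3·(inner) — divide through by 3, so div: x = -1.

Answer: x ∈ {-1}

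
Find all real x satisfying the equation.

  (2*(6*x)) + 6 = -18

Step 1. [(2*(6*x)) + 6 = -18] 2 divides every term; factor it out, so factor: (6*x) + 3 = -9.
Step 2. [(6*x) + 3 = -9] peel the +3: subtract 3 from each side. So sub: 6*x = -12.
Step 3. [6*x = -12] 6·(inner) — divide through by 6 ⇒ div: x = -2.

Answer: x ∈ {-2}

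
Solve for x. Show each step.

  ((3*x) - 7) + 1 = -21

Step 1. [((3*x) - 7) + 1 = -21] peel the +1: subtract 1 from each side, so sub: (3*x) - 7 = -22.
Step 2. [(3*x) - 7 = -22] peel the -7: add 7 from each side ⇒ sub: 3*x = -15.
Step 3. [3*x = -15] divide by the outer 3. So div: x = -5.

Answer: x ∈ {-5}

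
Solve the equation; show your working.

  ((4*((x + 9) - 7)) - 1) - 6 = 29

Step 1. [((4*((x + 9) - 7)) - 1) - 6 = 29] -6 is outermost — add 6 both sides, so sub: (4*((x + 9) - 7)) - 1 = 35.
Step 2. [(4*((x + 9) - 7)) - 1 = 35] peel the -1: add 1 from each side, so sub: 4*((x + 9) - 7) = 36.
Step 3. [4*((x + 9) - 7) = 36] 4·(inner) — divide through by 4 ⇒ div: (x + 9) - 7 = 9.
Step 4. [(x + 9) - 7 = 9] -7 is outermost — add 7 both sides ⇒ sub: x + 9 = 16.
Step 5. [x + 9 = 16] peel the +9: subtract 9 from each side ⇒ sub: x = 7.

Answer: x ∈ {7}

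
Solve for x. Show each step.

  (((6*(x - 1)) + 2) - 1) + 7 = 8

Step 1. [(((6*(x - 1)) + 2) - 1) + 7 = 8] subtract 7: x sits inside (… + 7) ⇒ sub: ((6*(x - 1)) + 2) - 1 = 1.
Step 2. [((6*(x - 1)) + 2) - 1 = 1] peel the -1: add 1 from each side, so sub: (6*(x - 1)) + 2 = 2.
Step 3. [(6*(x - 1)) + 2 = 2] +2 is outermost — subtract 2 both sides ⇒ sub: 6*(x - 1) = 0.
Step 4. [6*(x - 1) = 0] 6·(inner) — divide through by 6 ⇒ div: x - 1 = 0.
Step 5. [x - 1 = 0] the outer -1 inverts by adding 1 ⇒ sub: x = 1.

Answer: x ∈ {1}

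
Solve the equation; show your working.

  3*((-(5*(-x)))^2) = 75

Step 1. [3*((-(5*(-x)))^2) = 75] leading coefficient 3: divide by 3, so div: (-(5*(-x)))^2 = 25.
Step 2. [(-(5*(-x)))^2 = 25] √ both sides: 25 ≥ 0 gives two branches, so sqrt: -(5*(-x)) = 5 or -5.
Step 3. [-(5*(-x)) = 5 or -5] flip signs both sides ⇒ neg: 5*(-x) = -5 or 5.
Step 4. [5*(-x) = -5 or 5] 5 out front; divide by 5, so div: -x = -1 or 1.
Step 5. [-x = -1 or 1] flip signs both sides, so neg: x = 1 or -1.

Answer: x ∈ {-1, 1}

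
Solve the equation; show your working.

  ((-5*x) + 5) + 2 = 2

Step 1. [((-5*x) + 5) + 2 = 2] 2 comes off first (subtract 2). So sub: (-5*x) + 5 = 0.
Step 2. [(-5*x) + 5 = 0] common factor -5 (LHS and 0) — divide through. So factor: x - 1 = 0.
Step 3. [x - 1 = 0] the outer -1 inverts by adding 1. So sub: x = 1.

Answer: x ∈ {1}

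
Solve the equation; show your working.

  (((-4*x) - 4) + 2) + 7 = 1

Step 1. [(((-4*x) - 4) + 2) + 7 = 1] the outer +7 inverts by subtracting 7. So sub: ((-4*x) - 4) + 2 = -6.
Step 2. [((-4*x) - 4) + 2 = -6] 2 comes off first (subtract 2), so sub: (-4*x) - 4 = -8.
Step 3. [(-4*x) - 4 = -8] -4 | LHS and -4 | -8: pull -4 out, so factor: x + 1 = 2.
Step 4. [x + 1 = 2] subtract 1: x sits inside (… + 1). So sub: x = 1.

Answer: x ∈ {1}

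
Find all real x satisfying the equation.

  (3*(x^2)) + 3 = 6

Step 1. [(3*(x^2)) + 3 = 6] 3 | LHS and 3 | 6: pull 3 out ⇒ factor: (x^2) + 1 = 2.
Step 2. [(x^2) + 1 = 2] +1 is outermost — subtract 1 both sides ⇒ sub: x^2 = 1.
Step 3. [x^2 = 1] √ both sides: 1 ≥ 0 gives two branches ⇒ sqrt: x = 1 or -1.

Answer: x ∈ {-1, 1}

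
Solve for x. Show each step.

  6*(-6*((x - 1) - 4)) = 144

Step 1. [6*(-6*((x - 1) - 4)) = 144] divide by the outer 6. So div: -6*((x - 1) - 4) = 24.
Step 2. [-6*((x - 1) - 4) = 24] divide by the outer -6 ⇒ div: (x - 1) - 4 = -4.
Step 3. [(x - 1) - 4 = -4] 4 comes off first (add 4) ⇒ sub: x - 1 = 0.
Step 4. [x - 1 = 0] the outer -1 inverts by adding 1, so sub: x = 1.

Answer: x ∈ {1}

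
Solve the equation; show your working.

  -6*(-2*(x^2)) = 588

Step 1. [-6*(-2*(x^2)) = 588] LHS = -6·(…); ÷-6 both sides, so div: -2*(x^2) = -98.
Step 2. [-2*(x^2) = -98] leading coefficient -2: divide by -2. So div: x^2 = 49.
Step 3. [x^2 = 49] LHS squared, RHS 49 ≥ 0: apply √ (±), so sqrt: x = 7 or -7.

Answer: x ∈ {-7, 7}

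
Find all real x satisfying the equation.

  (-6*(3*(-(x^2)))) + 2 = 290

Step 1. [(-6*(3*(-(x^2)))) + 2 = 290] 2 comes off first (subtract 2) ⇒ sub: -6*(3*(-(x^2))) = 288.
Step 2. [-6*(3*(-(x^2))) = 288] leading coefficient -6: divide by -6. So div: 3*(-(x^2)) = -48.
Step 3. [3*(-(x^2)) = -48] leading coefficient 3: divide by 3 ⇒ div: -(x^2) = -16.
Step 4. [-(x^2) = -16] flip signs both sides. So neg: x^2 = 16.
Step 5. [x^2 = 16] √ both sides: 16 ≥ 0 gives two branches. So sqrt: x = 4 or -4.

Answer: x ∈ {-4, 4}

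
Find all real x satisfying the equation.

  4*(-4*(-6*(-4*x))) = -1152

Step 1. [4*(-4*(-6*(-4*x))) = -1152] leading coefficient 4: divide by 4 ⇒ div: -4*(-6*(-4*x)) = -288.
Step 2. [-4*(-6*(-4*x)) = -288] leading coefficient -4: divide by -4. So div: -6*(-4*x) = 72.
Step 3. [-6*(-4*x) = 72] divide by the outer -6, so div: -4*x = -12.
Step 4. [-4*x = -12] leading coefficient -4: divide by -4 ⇒ div: x = 3.

Answer: x ∈ {3}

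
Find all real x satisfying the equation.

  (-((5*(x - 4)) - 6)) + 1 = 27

Step 1. [(-((5*(x - 4)) - 6)) + 1 = 27] 1 comes off first (subtract 1). So sub: -((5*(x - 4)) - 6) = 26.
Step 2. [-((5*(x - 4)) - 6) = 26] leading − — multiply by −1, so neg: (5*(x - 4)) - 6 = -26.
Step 3. [(5*(x - 4)) - 6 = -26] the outer -6 inverts by adding 6, so sub: 5*(x - 4) = -20.
Step 4. [5*(x - 4) = -20] leading coefficient 5: divide by 5 ⇒ div: x - 4 = -4.
Step 5. [x - 4 = -4] -4 is outermost — add 4 both sides, so sub: x = 0.

Answer: x ∈ {0}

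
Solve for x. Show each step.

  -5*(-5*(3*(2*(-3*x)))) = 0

Step 1. [-5*(-5*(3*(2*(-3*x)))) = 0] leading coefficient -5: divide by -5, so div: -5*(3*(2*(-3*x))) = 0.
Step 2. [-5*(3*(2*(-3*x))) = 0] leading coefficient -5: divide by -5 ⇒ div: 3*(2*(-3*x)) = 0.
Step 3. [3*(2*(-3*x)) = 0] leading coefficient 3: divide by 3, so div: 2*(-3*x) = 0.
Step 4. [2*(-3*x) = 0] LHS = 2·(…); ÷2 both sides ⇒ div: -3*x = 0.
Step 5. [-3*x = 0] divide by the outer -3, so div: x = 0.

Answer: x ∈ {0}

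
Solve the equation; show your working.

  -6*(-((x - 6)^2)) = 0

Step 1. [-6*(-((x - 6)^2)) = 0] leading coefficient -6: divide by -6 ⇒ div: -((x - 6)^2) = 0.
Step 2. [-((x - 6)^2) = 0] LHS negated; negate both sides ⇒ neg: (x - 6)^2 = 0.
Step 3. [(x - 6)^2 = 0] LHS squared, RHS 0 ≥ 0: apply √ (±) ⇒ sqrt: x - 6 = 0.
Step 4. [x - 6 = 0] peel the -6: add 6 from each side ⇒ sub: x = 6.

Answer: x ∈ {6}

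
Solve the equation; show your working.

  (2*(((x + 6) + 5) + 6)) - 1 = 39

Step 1. [(2*(((x + 6) + 5) + 6)) - 1 = 39] -1 is outermost — add 1 both sides, so sub: 2*(((x + 6) + 5) + 6) = 40.
Step 2. [2*(((x + 6) + 5) + 6) = 40] divide by the outer 2 ⇒ div: ((x + 6) + 5) + 6 = 20.
Step 3. [((x + 6) + 5) + 6 = 20] subtract 6: x sits inside (… + 6). So sub: (x + 6) + 5 = 14.
Step 4. [(x + 6) + 5 = 14] the outer +5 inverts by subtracting 5. So sub: x + 6 = 9.
Step 5. [x + 6 = 9] the outer +6 inverts by subtracting 6 ⇒ sub: x = 3.

Answer: x ∈ {3}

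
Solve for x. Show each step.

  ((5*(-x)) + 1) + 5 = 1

Step 1. [((5*(-x)) + 1) + 5 = 1] 5 comes off first (subtract 5). So sub: (5*(-x)) + 1 = -4.
Step 2. [(5*(-x)) + 1 = -4] +1 is outermost — subtract 1 both sides. So sub: 5*(-x) = -5.
Step 3. [5*(-x) = -5] LHS = 5·(…); ÷5 both sides ⇒ div: -x = -1.
Step 4. [-x = -1] flip signs both sides, so neg: x = 1.

Answer: x ∈ {1}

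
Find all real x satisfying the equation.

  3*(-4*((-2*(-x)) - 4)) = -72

Step 1. [3*(-4*((-2*(-x)) - 4)) = -72] 3 out front; divide by 3, so div: -4*((-2*(-x)) - 4) = -24.
Step 2. [-4*((-2*(-x)) - 4) = -24] LHS = -4·(…); ÷-4 both sides, so div: (-2*(-x)) - 4 = 6.
Step 3. [(-2*(-x)) - 4 = 6] 4 comes off first (add 4), so sub: -2*(-x) = 10.
Step 4. [-2*(-x) = 10] leading coefficient -2: divide by -2 ⇒ div: -x = -5.
Step 5. [-x = -5] LHS negated; negate both sides ⇒ neg: x = 5.

Answer: x ∈ {5}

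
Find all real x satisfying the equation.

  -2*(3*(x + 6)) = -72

Step 1. [-2*(3*(x + 6)) = -72] leading coefficient -2: divide by -2. So div: 3*(x + 6) = 36.
Step 2. [3*(x + 6) = 36] 3·(inner) — divide through by 3 ⇒ div: x + 6 = 12.
Step 3. [x + 6 = 12] subtract 6: x sits inside (… + 6), so sub: x = 6.

Answer: x ∈ {6}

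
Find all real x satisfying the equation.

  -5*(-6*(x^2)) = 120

Step 1. [-5*(-6*(x^2)) = 120] LHS = -5·(…); ÷-5 both sides. So div: -6*(x^2) = -24.
Step 2. [-6*(x^2) = -24] LHS = -6·(…); ÷-6 both sides. So div: x^2 = 4.
Step 3. [x^2 = 4] √ both sides: 4 ≥ 0 gives two branches ⇒ sqrt: x = 2 or -2.

Answer: x ∈ {-2, 2}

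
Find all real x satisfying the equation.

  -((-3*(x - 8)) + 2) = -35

Step 1. [-((-3*(x - 8)) + 2) = -35] flip signs both sides ⇒ neg: (-3*(x - 8)) + 2 = 35.
Step 2. [(-3*(x - 8)) + 2 = 35] peel the +2: subtract 2 from each side, so sub: -3*(x - 8) = 33.
Step 3. [-3*(x - 8) = 33] -3·(inner) — divide through by -3. So div: x - 8 = -11.
Step 4. [x - 8 = -11] the outer -8 inverts by adding 8 ⇒ sub: x = -3.

Answer: x ∈ {-3}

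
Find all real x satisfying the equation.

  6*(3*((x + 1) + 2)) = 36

Step 1. [6*(3*((x + 1) + 2)) = 36] LHS = 6·(…); ÷6 both sides ⇒ div: 3*((x + 1) + 2) = 6.
Step 2. [3*((x + 1) + 2) = 6] 3·(inner) — divide through by 3 ⇒ div: (x + 1) + 2 = 2.
Step 3. [(x + 1) + 2 = 2] +2 is outermost — subtract 2 both sides ⇒ sub: x + 1 = 0.
Step 4. [x + 1 = 0] peel the +1: subtract 1 from each side, so sub: x = -1.

Answer: x ∈ {-1}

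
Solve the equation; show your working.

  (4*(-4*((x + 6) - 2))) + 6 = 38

Step 1. [(4*(-4*((x + 6) - 2))) + 6 = 38] subtract 6: x sits inside (… + 6). So sub: 4*(-4*((x + 6) - 2)) = 32.
Step 2. [4*(-4*((x + 6) - 2)) = 32] 4·(inner) — divide through by 4. So div: -4*((x + 6) - 2) = 8.
Step 3. [-4*((x + 6) - 2) = 8] leading coefficient -4: divide by -4 ⇒ div: (x + 6) - 2 = -2.
Step 4. [(x + 6) - 2 = -2] the outer -2 inverts by adding 2 ⇒ sub: x + 6 = 0.
Step 5. [x + 6 = 0] subtract 6: x sits inside (… + 6), so sub: x = -6.

Answer: x ∈ {-6}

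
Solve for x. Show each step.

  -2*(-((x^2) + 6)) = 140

Step 1. [-2*(-((x^2) + 6)) = 140] -2 out front; divide by -2. So div: -((x^2) + 6) = -70.
Step 2. [-((x^2) + 6) = -70] leading − — multiply by −1. So neg: (x^2) + 6 = 70.
Step 3. [(x^2) + 6 = 70] +6 is outermost — subtract 6 both sides, so sub: x^2 = 64.
Step 4. [x^2 = 64] 64 ≥ 0, LHS is (·)² — take ±√. So sqrt: x = 8 or -8.

Answer: x ∈ {-8, 8}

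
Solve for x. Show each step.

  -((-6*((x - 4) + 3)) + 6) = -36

Step 1. [-((-6*((x - 4) + 3)) + 6) = -36] LHS negated; negate both sides ⇒ neg: (-6*((x - 4) + 3)) + 6 = 36.
Step 2. [(-6*((x - 4) + 3)) + 6 = 36] common factor -6 (LHS and 36) — divide through. So factor: ((x - 4) + 3) - 1 = -6.
Step 3. [((x - 4) + 3) - 1 = -6] -1 is outermost — add 1 both sides ⇒ sub: (x - 4) + 3 = -5.
Step 4. [(x - 4) + 3 = -5] +3 is outermost — subtract 3 both sides, so sub: x - 4 = -8.
Step 5. [x - 4 = -8] add 4: x sits inside (… - 4), so sub: x = -4.

Answer: x ∈ {-4}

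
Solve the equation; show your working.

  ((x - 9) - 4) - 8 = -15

Step 1. [((x - 9) - 4) - 8 = -15] the outer -8 inverts by adding 8 ⇒ sub: (x - 9) - 4 = -7.
Step 2. [(x - 9) - 4 = -7] the outer -4 inverts by adding 4. So sub: x - 9 = -3.
Step 3. [x - 9 = -3] -9 is outermost — add 9 both sides. So sub: x = 6.

Answer: x ∈ {6}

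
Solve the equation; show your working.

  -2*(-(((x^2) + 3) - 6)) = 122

Step 1. [-2*(-(((x^2) + 3) - 6)) = 122] divide by the outer -2. So div: -(((x^2) + 3) - 6) = -61.
Step 2. [-(((x^2) + 3) - 6) = -61] leading − — multiply by −1, so neg: ((x^2) + 3) - 6 = 61.
Step 3. [((x^2) + 3) - 6 = 61] the outer -6 inverts by adding 6 ⇒ sub: (x^2) + 3 = 67.
Step 4. [(x^2) + 3 = 67] the outer +3 inverts by subtracting 3. So sub: x^2 = 64.
Step 5. [x^2 = 64] 64 ≥ 0, LHS is (·)² — take ±√. So sqrt: x = 8 or -8.

Answer: x ∈ {-8, 8}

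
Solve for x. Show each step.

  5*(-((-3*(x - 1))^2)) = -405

Step 1. [5*(-((-3*(x - 1))^2)) = -405] 5 out front; divide by 5. So div: -((-3*(x - 1))^2) = -81.
Step 2. [-((-3*(x - 1))^2) = -81] LHS negated; negate both sides. So neg: (-3*(x - 1))^2 = 81.
Step 3. [(-3*(x - 1))^2 = 81] √ both sides: 81 ≥ 0 gives two branches ⇒ sqrt: -3*(x - 1) = 9 or -9.
Step 4. [-3*(x - 1) = 9 or -9] leading coefficient -3: divide by -3 ⇒ div: x - 1 = -3 or 3.
Step 5. [x - 1 = -3 or 3] add 1: x sits inside (… - 1). So sub: x = -2 or 4.

Answer: x ∈ {-2, 4}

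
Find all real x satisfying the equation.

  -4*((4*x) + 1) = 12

Step 1. [-4*((4*x) + 1) = 12] -4 out front; divide by -4, so div: (4*x) + 1 = -3.
Step 2. [(4*x) + 1 = -3] peel the +1: subtract 1 from each side, so sub: 4*x = -4.
Step 3. [4*x = -4] LHS = 4·(…); ÷4 both sides. So div: x = -1.

Answer: x ∈ {-1}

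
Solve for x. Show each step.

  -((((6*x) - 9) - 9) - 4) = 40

Step 1. [-((((6*x) - 9) - 9) - 4) = 40] leading − — multiply by −1 ⇒ neg: (((6*x) - 9) - 9) - 4 = -40.
Step 2. [(((6*x) - 9) - 9) - 4 = -40] the outer -4 inverts by adding 4, so sub: ((6*x) - 9) - 9 = -36.
Step 3. [((6*x) - 9) - 9 = -36] -9 is outermost — add 9 both sides ⇒ sub: (6*x) - 9 = -27.
Step 4. [(6*x) - 9 = -27] -9 is outermost — add 9 both sides. So sub: 6*x = -18.
Step 5. [6*x = -18] LHS = 6·(…); ÷6 both sides. So div: x = -3.

Answer: x ∈ {-3}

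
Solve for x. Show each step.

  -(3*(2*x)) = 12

Step 1. [-(3*(2*x)) = 12] LHS negated; negate both sides, so neg: 3*(2*x) = -12.
Step 2. [3*(2*x) = -12] leading coefficient 3: divide by 3, so div: 2*x = -4.
Step 3. [2*x = -4] 2 out front; divide by 2. So div: x = -2.

Answer: x ∈ {-2}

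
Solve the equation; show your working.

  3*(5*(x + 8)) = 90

Step 1. [3*(5*(x + 8)) = 90] 3·(inner) — divide through by 3, so div: 5*(x + 8) = 30.
Step 2. [5*(x + 8) = 30] LHS = 5·(…); ÷5 both sides ⇒ div: x + 8 = 6.
Step 3. [x + 8 = 6] peel the +8: subtract 8 from each side, so sub: x = -2.

Answer: x ∈ {-2}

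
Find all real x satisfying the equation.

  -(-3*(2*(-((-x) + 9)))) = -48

Step 1. [-(-3*(2*(-((-x) + 9)))) = -48] flip signs both sides. So neg: -3*(2*(-((-x) + 9))) = 48.
Step 2. [-3*(2*(-((-x) + 9))) = 48] LHS = -3·(…); ÷-3 both sides. So div: 2*(-((-x) + 9)) = -16.
Step 3. [2*(-((-x) + 9)) = -16] leading coefficient 2: divide by 2, so div: -((-x) + 9) = -8.
Step 4. [-((-x) + 9) = -8] flip signs both sides. So neg: (-x) + 9 = 8.
Step 5. [(-x) + 9 = 8] 9 comes off first (subtract 9), so sub: -x = -1.
Step 6. [-x = -1] flip signs both sides, so neg: x = 1.

Answer: x ∈ {1}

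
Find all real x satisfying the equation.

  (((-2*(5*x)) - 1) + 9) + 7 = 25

Step 1. [(((-2*(5*x)) - 1) + 9) + 7 = 25] 7 comes off first (subtract 7) ⇒ sub: ((-2*(5*x)) - 1) + 9 = 18.
Step 2. [((-2*(5*x)) - 1) + 9 = 18] +9 is outermost — subtract 9 both sides, so sub: (-2*(5*x)) - 1 = 9.
Step 3. [(-2*(5*x)) - 1 = 9] -1 is outermost — add 1 both sides, so sub: -2*(5*x) = 10.
Step 4. [-2*(5*x) = 10] -2·(inner) — divide through by -2, so div: 5*x = -5.
Step 5. [5*x = -5] 5 out front; divide by 5 ⇒ div: x = -1.

Answer: x ∈ {-1}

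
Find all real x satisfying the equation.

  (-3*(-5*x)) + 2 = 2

Step 1. [(-3*(-5*x)) + 2 = 2] subtract 2: x sits inside (… + 2). So sub: -3*(-5*x) = 0.
Step 2. [-3*(-5*x) = 0] -3 out front; divide by -3 ⇒ div: -5*x = 0.
Step 3. [-5*x = 0] leading coefficient -5: divide by -5. So div: x = 0.

Answer: x ∈ {0}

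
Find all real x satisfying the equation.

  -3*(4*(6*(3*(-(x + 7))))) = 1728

Step 1. [-3*(4*(6*(3*(-(x + 7))))) = 1728] -3·(inner) — divide through by -3 ⇒ div: 4*(6*(3*(-(x + 7)))) = -576.
Step 2. [4*(6*(3*(-(x + 7)))) = -576] divide by the outer 4. So div: 6*(3*(-(x + 7))) = -144.
Step 3. [6*(3*(-(x + 7))) = -144] 6 out front; divide by 6, so div: 3*(-(x + 7)) = -24.
Step 4. [3*(-(x + 7)) = -24] LHS = 3·(…); ÷3 both sides. So div: -(x + 7) = -8.
Step 5. [-(x + 7) = -8] LHS negated; negate both sides, so neg: x + 7 = 8.
Step 6. [x + 7 = 8] +7 is outermost — subtract 7 both sides ⇒ sub: x = 1.

Answer: x ∈ {1}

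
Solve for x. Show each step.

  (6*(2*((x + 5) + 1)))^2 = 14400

Step 1. [(6*(2*((x + 5) + 1)))^2 = 14400] √ both sides: 14400 ≥ 0 gives two branches, so sqrt: 6*(2*((x + 5) + 1)) = 120 or -120.
Step 2. [6*(2*((x + 5) + 1)) = 120 or -120] divide by the outer 6. So div: 2*((x + 5) + 1) = 20 or -20.
Step 3. [2*((x + 5) + 1) = 20 or -20] LHS = 2·(…); ÷2 both sides ⇒ div: (x + 5) + 1 = 10 or -10.
Step 4. [(x + 5) + 1 = 10 or -10] +1 is outermost — subtract 1 both sides ⇒ sub: x + 5 = 9 or -11.
Step 5. [x + 5 = 9 or -11] peel the +5: subtract 5 from each side ⇒ sub: x = 4 or -16.

Answer: x ∈ {-16, 4}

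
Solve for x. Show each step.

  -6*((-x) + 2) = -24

Step 1. [-6*((-x) + 2) = -24] -6 out front; divide by -6 ⇒ div: (-x) + 2 = 4.
Step 2. [(-x) + 2 = 4] 2 comes off first (subtract 2) ⇒ sub: -x = 2.
Step 3. [-x = 2] LHS negated; negate both sides, so neg: x = -2.

Answer: x ∈ {-2}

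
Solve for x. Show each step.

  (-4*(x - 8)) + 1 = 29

Step 1. [(-4*(x - 8)) + 1 = 29] the outer +1 inverts by subtracting 1. So sub: -4*(x - 8) = 28.
Step 2. [-4*(x - 8) = 28] -4 out front; divide by -4 ⇒ div: x - 8 = -7.
Step 3. [x - 8 = -7] peel the -8: add 8 from each side. So sub: x = 1.

Answer: x ∈ {1}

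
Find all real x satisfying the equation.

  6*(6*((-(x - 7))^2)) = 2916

Step 1. [6*(6*((-(x - 7))^2)) = 2916] 6·(inner) — divide through by 6 ⇒ div: 6*((-(x - 7))^2) = 486.
Step 2. [6*((-(x - 7))^2) = 486] LHS = 6·(…); ÷6 both sides, so div: (-(x - 7))^2 = 81.
Step 3. [(-(x - 7))^2 = 81] 81 ≥ 0, LHS is (·)² — take ±√. So sqrt: -(x - 7) = 9 or -9.
Step 4. [-(x - 7) = 9 or -9] flip signs both sides. So neg: x - 7 = -9 or 9.
Step 5. [x - 7 = -9 or 9] add 7: x sits inside (… - 7) ⇒ sub: x = -2 or 16.

Answer: x ∈ {-2, 16}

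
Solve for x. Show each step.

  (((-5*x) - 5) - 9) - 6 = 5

Step 1. [(((-5*x) - 5) - 9) - 6 = 5] add 6: x sits inside (… - 6). So sub: ((-5*x) - 5) - 9 = 11.
Step 2. [((-5*x) - 5) - 9 = 11] 9 comes off first (add 9). So sub: (-5*x) - 5 = 20.
Step 3. [(-5*x) - 5 = 20] -5 divides every term; factor it out, so factor: x + 1 = -4.
Step 4. [x + 1 = -4] peel the +1: subtract 1 from each side ⇒ sub: x = -5.

Answer: x ∈ {-5}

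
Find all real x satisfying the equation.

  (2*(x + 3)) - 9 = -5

Step 1. [(2*(x + 3)) - 9 = -5] add 9: x sits inside (… - 9) ⇒ sub: 2*(x + 3) = 4.
Step 2. [2*(x + 3) = 4] 2·(inner) — divide through by 2. So div: x + 3 = 2.
Step 3. [x + 3 = 2] 3 comes off first (subtract 3) ⇒ sub: x = -1.

Answer: x ∈ {-1}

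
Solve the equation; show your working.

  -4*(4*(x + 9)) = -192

Step 1. [-4*(4*(x + 9)) = -192] LHS = -4·(…); ÷-4 both sides ⇒ div: 4*(x + 9) = 48.
Step 2. [4*(x + 9) = 48] 4·(inner) — divide through by 4. So div: x + 9 = 12.
Step 3. [x + 9 = 12] the outer +9 inverts by subtracting 9, so sub: x = 3.

Answer: x ∈ {3}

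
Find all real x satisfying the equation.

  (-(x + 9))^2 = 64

Step 1. [(-(x + 9))^2 = 64] √ both sides: 64 ≥ 0 gives two branches ⇒ sqrt: -(x + 9) = 8 or -8.
Step 2. [-(x + 9) = 8 or -8] leading − — multiply by −1. So neg: x + 9 = -8 or 8.
Step 3. [x + 9 = -8 or 8] peel the +9: subtract 9 from each side ⇒ sub: x = -17 or -1.

Answer: x ∈ {-17, -1}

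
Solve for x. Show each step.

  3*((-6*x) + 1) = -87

Step 1. [3*((-6*x) + 1) = -87] divide by the outer 3. So div: (-6*x) + 1 = -29.
Step 2. [(-6*x) + 1 = -29] peel the +1: subtract 1 from each side. So sub: -6*x = -30.
Step 3. [-6*x = -30] leading coefficient -6: divide by -6. So div: x = 5.

Answer: x ∈ {5}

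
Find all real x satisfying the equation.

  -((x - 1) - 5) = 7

Step 1. [-((x - 1) - 5) = 7] LHS negated; negate both sides ⇒ neg: (x - 1) - 5 = -7.
Step 2. [(x - 1) - 5 = -7] the outer -5 inverts by adding 5, so sub: x - 1 = -2.
Step 3. [x - 1 = -2] peel the -1: add 1 from each side ⇒ sub: x = -1.

Answer: x ∈ {-1}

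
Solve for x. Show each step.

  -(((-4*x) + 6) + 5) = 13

Step 1. [-(((-4*x) + 6) + 5) = 13] LHS negated; negate both sides, so neg: ((-4*x) + 6) + 5 = -13.
Step 2. [((-4*x) + 6) + 5 = -13] +5 is outermost — subtract 5 both sides, so sub: (-4*x) + 6 = -18.
Step 3. [(-4*x) + 6 = -18] the outer +6 inverts by subtracting 6, so sub: -4*x = -24.
Step 4. [-4*x = -24] LHS = -4·(…); ÷-4 both sides, so div: x = 6.

Answer: x ∈ {6}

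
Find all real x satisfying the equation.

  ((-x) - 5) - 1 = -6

Step 1. [((-x) - 5) - 1 = -6] 1 comes off first (add 1). So sub: (-x) - 5 = -5.
Step 2. [(-x) - 5 = -5] add 5: x sits inside (… - 5), so sub: -x = 0.
Step 3. [-x = 0] leading − — multiply by −1. So neg: x = 0.

Answer: x ∈ {0}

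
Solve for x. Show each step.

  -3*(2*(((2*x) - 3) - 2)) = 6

Step 1. [-3*(2*(((2*x) - 3) - 2)) = 6] leading coefficient -3: divide by -3. So div: 2*(((2*x) - 3) - 2) = -2.
Step 2. [2*(((2*x) - 3) - 2) = -2] LHS = 2·(…); ÷2 both sides, so div: ((2*x) - 3) - 2 = -1.
Step 3. [((2*x) - 3) - 2 = -1] the outer -2 inverts by adding 2 ⇒ sub: (2*x) - 3 = 1.
Step 4. [(2*x) - 3 = 1] add 3: x sits inside (… - 3) ⇒ sub: 2*x = 4.
Step 5. [2*x = 4] 2·(inner) — divide through by 2, so div: x = 2.

Answer: x ∈ {2}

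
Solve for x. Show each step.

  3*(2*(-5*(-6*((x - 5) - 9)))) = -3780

Step 1. [3*(2*(-5*(-6*((x - 5) - 9)))) = -3780] LHS = 3·(…); ÷3 both sides ⇒ div: 2*(-5*(-6*((x - 5) - 9))) = -1260.
Step 2. [2*(-5*(-6*((x - 5) - 9))) = -1260] 2 out front; divide by 2, so div: -5*(-6*((x - 5) - 9)) = -630.
Step 3. [-5*(-6*((x - 5) - 9)) = -630] -5·(inner) — divide through by -5 ⇒ div: -6*((x - 5) - 9) = 126.
Step 4. [-6*((x - 5) - 9) = 126] leading coefficient -6: divide by -6 ⇒ div: (x - 5) - 9 = -21.
Step 5. [(x - 5) - 9 = -21] peel the -9: add 9 from each side. So sub: x - 5 = -12.
Step 6. [x - 5 = -12] add 5: x sits inside (… - 5), so sub: x = -7.

Answer: x ∈ {-7}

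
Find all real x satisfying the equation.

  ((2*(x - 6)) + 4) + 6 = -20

Step 1. [((2*(x - 6)) + 4) + 6 = -20] +6 is outermost — subtract 6 both sides. So sub: (2*(x - 6)) + 4 = -26.
Step 2. [(2*(x - 6)) + 4 = -26] common factor 2 (LHS and -26) — divide through, so factor: (x - 6) + 2 = -13.
Step 3. [(x - 6) + 2 = -13] peel the +2: subtract 2 from each side ⇒ sub: x - 6 = -15.
Step 4. [x - 6 = -15] -6 is outermost — add 6 both sides, so sub: x = -9.

Answer: x ∈ {-9}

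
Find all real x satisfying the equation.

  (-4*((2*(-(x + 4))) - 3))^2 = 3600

Step 1. [(-4*((2*(-(x + 4))) - 3))^2 = 3600] √ both sides: 3600 ≥ 0 gives two branches. So sqrt: -4*((2*(-(x + 4))) - 3) = 60 or -60.
Step 2. [-4*((2*(-(x + 4))) - 3) = 60 or -60] -4 out front; divide by -4 ⇒ div: (2*(-(x + 4))) - 3 = -15 or 15.
Step 3. [(2*(-(x + 4))) - 3 = -15 or 15] the outer -3 inverts by adding 3. So sub: 2*(-(x + 4)) = -12 or 18.
Step 4. [2*(-(x + 4)) = -12 or 18] LHS = 2·(…); ÷2 both sides, so div: -(x + 4) = -6 or 9.
Step 5. [-(x + 4) = -6 or 9] flip signs both sides, so neg: x + 4 = 6 or -9.
Step 6. [x + 4 = 6 or -9] the outer +4 inverts by subtracting 4. So sub: x = 2 or -13.

Answer: x ∈ {-13, 2}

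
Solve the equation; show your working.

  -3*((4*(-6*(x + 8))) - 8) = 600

Step 1. [-3*((4*(-6*(x + 8))) - 8) = 600] -3 out front; divide by -3. So div: (4*(-6*(x + 8))) - 8 = -200.
Step 2. [(4*(-6*(x + 8))) - 8 = -200] -8 is outermost — add 8 both sides, so sub: 4*(-6*(x + 8)) = -192.
Step 3. [4*(-6*(x + 8)) = -192] LHS = 4·(…); ÷4 both sides, so div: -6*(x + 8) = -48.
Step 4. [-6*(x + 8) = -48] leading coefficient -6: divide by -6. So div: x + 8 = 8.
Step 5. [x + 8 = 8] the outer +8 inverts by subtracting 8, so sub: x = 0.

Answer: x ∈ {0}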